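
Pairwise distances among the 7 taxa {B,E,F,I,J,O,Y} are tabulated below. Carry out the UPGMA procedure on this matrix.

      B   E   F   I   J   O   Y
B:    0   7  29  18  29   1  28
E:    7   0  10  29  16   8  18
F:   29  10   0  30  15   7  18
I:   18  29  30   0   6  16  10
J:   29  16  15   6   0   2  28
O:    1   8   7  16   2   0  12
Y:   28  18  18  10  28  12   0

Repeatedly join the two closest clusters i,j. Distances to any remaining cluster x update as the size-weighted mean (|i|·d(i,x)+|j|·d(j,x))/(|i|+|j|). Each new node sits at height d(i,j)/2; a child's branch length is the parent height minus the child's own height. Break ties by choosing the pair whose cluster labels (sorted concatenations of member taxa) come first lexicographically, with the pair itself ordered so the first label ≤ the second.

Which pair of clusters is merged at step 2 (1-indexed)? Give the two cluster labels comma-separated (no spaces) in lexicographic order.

I,J

1. join B+O (d=1) ⇒ BO; edges |B|=1/2, |O|=1/2
  updated: d(BO,E)=15/2, d(BO,F)=18, d(BO,I)=17, d(BO,J)=31/2, d(BO,Y)=20
2. join I+J (d=6) ⇒ IJ; edges |I|=3, |J|=3
  updated: d(BO,IJ)=65/4, d(E,IJ)=45/2, d(F,IJ)=45/2, d(IJ,Y)=19
3. join BO+E (d=15/2) ⇒ BEO; edges |BO|=13/4, |E|=15/4
  updated: d(BEO,F)=46/3, d(BEO,IJ)=55/3, d(BEO,Y)=58/3
4. join BEO+F (d=46/3) ⇒ BEFO; edges |BEO|=47/12, |F|=23/3
  updated: d(BEFO,IJ)=155/8, d(BEFO,Y)=19
5. join BEFO+Y (d=19) ⇒ BEFOY; edges |BEFO|=11/6, |Y|=19/2
  updated: d(BEFOY,IJ)=193/10
6. join BEFOY+IJ (d=193/10) ⇒ BEFIJOY; edges |BEFOY|=3/20, |IJ|=133/20
final tree: (((((B:1/2,O:1/2):13/4,E:15/4):47/12,F:23/3):11/6,Y:19/2):3/20,(I:3,J:3):133/20)
total length: 2623/60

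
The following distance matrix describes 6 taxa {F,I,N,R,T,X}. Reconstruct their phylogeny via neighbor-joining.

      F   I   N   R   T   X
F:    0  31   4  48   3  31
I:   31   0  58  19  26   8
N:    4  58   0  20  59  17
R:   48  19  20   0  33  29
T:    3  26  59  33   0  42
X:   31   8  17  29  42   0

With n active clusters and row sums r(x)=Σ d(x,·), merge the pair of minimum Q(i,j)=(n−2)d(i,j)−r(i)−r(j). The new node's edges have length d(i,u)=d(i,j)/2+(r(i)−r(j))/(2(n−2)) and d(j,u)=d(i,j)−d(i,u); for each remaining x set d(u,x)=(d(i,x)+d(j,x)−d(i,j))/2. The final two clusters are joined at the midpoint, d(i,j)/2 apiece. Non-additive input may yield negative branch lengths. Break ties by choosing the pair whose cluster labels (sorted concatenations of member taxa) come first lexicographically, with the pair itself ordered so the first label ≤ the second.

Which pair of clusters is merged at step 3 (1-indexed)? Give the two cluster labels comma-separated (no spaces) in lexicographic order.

FT,IX

step 1: merge (F,T) at d=3, Q=-268; branch lengths F→-17/4, T→29/4; new cluster FT
  updated: d(FT,I)=27, d(FT,N)=30, d(FT,R)=39, d(FT,X)=35
step 2: merge (I,X) at d=8, Q=-177; branch lengths I→47/6, X→1/6; new cluster IX
  updated: d(FT,IX)=27, d(IX,N)=67/2, d(IX,R)=20
step 3: merge (FT,IX) at d=27, Q=-245/2; branch lengths FT→139/8, IX→77/8; new cluster FITX
  updated: d(FITX,N)=73/4, d(FITX,R)=16
step 4: merge (FITX,N) at d=73/4, Q=-217/4; branch lengths FITX→57/8, N→89/8; new cluster FINTX
  updated: d(FINTX,R)=71/8
step 5: merge (FINTX,R) at d=71/8; branch lengths FINTX→71/16, R→71/16; new cluster FINRTX
final tree: ((((F:-17/4,T:29/4):139/8,(I:47/6,X:1/6):77/8):57/8,N:89/8):71/16,R:71/16)
total length: 521/8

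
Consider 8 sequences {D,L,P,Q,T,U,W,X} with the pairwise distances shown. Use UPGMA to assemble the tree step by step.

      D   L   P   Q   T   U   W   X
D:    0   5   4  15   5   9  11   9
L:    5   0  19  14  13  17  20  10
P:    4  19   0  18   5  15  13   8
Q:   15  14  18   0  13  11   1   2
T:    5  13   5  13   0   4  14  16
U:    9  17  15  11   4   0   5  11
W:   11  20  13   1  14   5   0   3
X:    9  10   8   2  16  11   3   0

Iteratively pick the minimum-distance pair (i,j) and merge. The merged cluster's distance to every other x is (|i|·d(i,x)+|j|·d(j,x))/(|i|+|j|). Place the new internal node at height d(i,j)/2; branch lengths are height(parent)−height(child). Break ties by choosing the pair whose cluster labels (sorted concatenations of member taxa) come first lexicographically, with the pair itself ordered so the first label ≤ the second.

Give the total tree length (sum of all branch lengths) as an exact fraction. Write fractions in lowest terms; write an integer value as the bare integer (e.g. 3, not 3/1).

iteration 1: select Q,W (d=1); attach at lengths (1/2, 1/2); label the merged cluster QW
  updated: d(D,QW)=13, d(L,QW)=17, d(P,QW)=31/2, d(QW,T)=27/2, d(QW,U)=8, d(QW,X)=5/2
iteration 2: select QW,X (d=5/2); attach at lengths (3/4, 5/4); label the merged cluster QWX
  updated: d(D,QWX)=35/3, d(L,QWX)=44/3, d(P,QWX)=13, d(QWX,T)=43/3, d(QWX,U)=9
iteration 3: select D,P (d=4); attach at lengths (2, 2); label the merged cluster DP
  updated: d(DP,L)=12, d(DP,QWX)=37/3, d(DP,T)=5, d(DP,U)=12
iteration 4: select T,U (d=4); attach at lengths (2, 2); label the merged cluster TU
  updated: d(DP,TU)=17/2, d(L,TU)=15, d(QWX,TU)=35/3
iteration 5: select DP,TU (d=17/2); attach at lengths (9/4, 9/4); label the merged cluster DPTU
  updated: d(DPTU,L)=27/2, d(DPTU,QWX)=12
iteration 6: select DPTU,QWX (d=12); attach at lengths (7/4, 19/4); label the merged cluster DPQTUWX
  updated: d(DPQTUWX,L)=14
iteration 7: select DPQTUWX,L (d=14); attach at lengths (1, 7); label the merged cluster DLPQTUWX
final tree: ((((D:2,P:2):9/4,(T:2,U:2):9/4):7/4,((Q:1/2,W:1/2):3/4,X:5/4):19/4):1,L:7)
total length: 30

30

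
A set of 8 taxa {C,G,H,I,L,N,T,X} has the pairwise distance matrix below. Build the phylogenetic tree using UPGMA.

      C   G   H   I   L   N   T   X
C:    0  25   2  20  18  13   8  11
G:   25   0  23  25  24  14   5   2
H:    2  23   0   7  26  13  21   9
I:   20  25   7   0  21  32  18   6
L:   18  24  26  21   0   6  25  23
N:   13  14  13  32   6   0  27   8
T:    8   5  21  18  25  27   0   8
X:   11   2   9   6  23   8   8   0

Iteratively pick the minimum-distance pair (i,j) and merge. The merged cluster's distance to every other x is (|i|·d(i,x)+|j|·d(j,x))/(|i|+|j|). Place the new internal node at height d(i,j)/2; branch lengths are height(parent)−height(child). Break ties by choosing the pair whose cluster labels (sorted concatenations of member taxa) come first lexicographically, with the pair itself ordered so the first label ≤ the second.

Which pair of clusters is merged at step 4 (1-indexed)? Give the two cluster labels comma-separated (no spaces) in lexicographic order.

GX,T

1. join C+H (d=2) ⇒ CH; edges |C|=1, |H|=1
  updated: d(CH,G)=24, d(CH,I)=27/2, d(CH,L)=22, d(CH,N)=13, d(CH,T)=29/2, d(CH,X)=10
2. join G+X (d=2) ⇒ GX; edges |G|=1, |X|=1
  updated: d(CH,GX)=17, d(GX,I)=31/2, d(GX,L)=47/2, d(GX,N)=11, d(GX,T)=13/2
3. join L+N (d=6) ⇒ LN; edges |L|=3, |N|=3
  updated: d(CH,LN)=35/2, d(GX,LN)=69/4, d(I,LN)=53/2, d(LN,T)=26
4. join GX+T (d=13/2) ⇒ GTX; edges |GX|=9/4, |T|=13/4
  updated: d(CH,GTX)=97/6, d(GTX,I)=49/3, d(GTX,LN)=121/6
5. join CH+I (d=27/2) ⇒ CHI; edges |CH|=23/4, |I|=27/4
  updated: d(CHI,GTX)=146/9, d(CHI,LN)=41/2
6. join CHI+GTX (d=146/9) ⇒ CGHITX; edges |CHI|=49/36, |GTX|=175/36
  updated: d(CGHITX,LN)=61/3
7. join CGHITX+LN (d=61/3) ⇒ CGHILNTX; edges |CGHITX|=37/18, |LN|=43/6
final tree: ((((C:1,H:1):23/4,I:27/4):49/36,((G:1,X:1):9/4,T:13/4):175/36):37/18,(L:3,N:3):43/6)
total length: 391/9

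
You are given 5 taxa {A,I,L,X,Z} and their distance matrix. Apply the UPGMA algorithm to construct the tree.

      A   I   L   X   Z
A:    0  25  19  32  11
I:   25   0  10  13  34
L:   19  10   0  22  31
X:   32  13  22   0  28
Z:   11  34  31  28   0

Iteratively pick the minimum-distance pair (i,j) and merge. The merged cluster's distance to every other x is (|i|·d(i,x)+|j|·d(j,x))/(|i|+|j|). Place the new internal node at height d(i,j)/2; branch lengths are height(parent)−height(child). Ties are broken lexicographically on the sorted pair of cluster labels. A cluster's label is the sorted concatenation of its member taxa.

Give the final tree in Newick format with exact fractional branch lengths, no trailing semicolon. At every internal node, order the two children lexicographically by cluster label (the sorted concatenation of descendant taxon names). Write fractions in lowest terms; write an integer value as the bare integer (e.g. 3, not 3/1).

((A:11/2,Z:11/2):103/12,((I:5,L:5):15/4,X:35/4):16/3)

step 1: merge (I,L) at d=10; branch lengths I→5, L→5; new cluster IL
  updated: d(A,IL)=22, d(IL,X)=35/2, d(IL,Z)=65/2
step 2: merge (A,Z) at d=11; branch lengths A→11/2, Z→11/2; new cluster AZ
  updated: d(AZ,IL)=109/4, d(AZ,X)=30
step 3: merge (IL,X) at d=35/2; branch lengths IL→15/4, X→35/4; new cluster ILX
  updated: d(AZ,ILX)=169/6
step 4: merge (AZ,ILX) at d=169/6; branch lengths AZ→103/12, ILX→16/3; new cluster AILXZ
final tree: ((A:11/2,Z:11/2):103/12,((I:5,L:5):15/4,X:35/4):16/3)
total length: 569/12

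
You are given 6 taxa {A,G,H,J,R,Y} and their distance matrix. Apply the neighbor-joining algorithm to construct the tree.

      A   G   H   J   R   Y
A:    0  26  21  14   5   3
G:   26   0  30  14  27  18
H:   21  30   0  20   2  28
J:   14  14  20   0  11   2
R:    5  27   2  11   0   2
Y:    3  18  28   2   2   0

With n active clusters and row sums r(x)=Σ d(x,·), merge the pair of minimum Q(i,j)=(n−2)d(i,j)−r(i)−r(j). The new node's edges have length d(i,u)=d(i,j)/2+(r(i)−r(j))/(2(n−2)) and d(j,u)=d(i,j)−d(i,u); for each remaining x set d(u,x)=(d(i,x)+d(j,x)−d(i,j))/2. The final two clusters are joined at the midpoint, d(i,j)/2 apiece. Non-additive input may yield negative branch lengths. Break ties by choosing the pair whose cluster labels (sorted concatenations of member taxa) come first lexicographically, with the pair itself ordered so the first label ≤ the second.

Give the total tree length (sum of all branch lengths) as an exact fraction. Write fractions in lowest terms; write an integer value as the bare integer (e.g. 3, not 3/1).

iteration 1: select H,R (d=2, Q=-140); attach at lengths (31/4, -23/4); label the merged cluster HR
  updated: d(A,HR)=12, d(G,HR)=55/2, d(HR,J)=29/2, d(HR,Y)=14
iteration 2: select G,J (d=14, Q=-88); attach at lengths (83/6, 1/6); label the merged cluster GJ
  updated: d(A,GJ)=13, d(GJ,HR)=14, d(GJ,Y)=3
iteration 3: select A,HR (d=12, Q=-44); attach at lengths (3, 9); label the merged cluster AHR
  updated: d(AHR,GJ)=15/2, d(AHR,Y)=5/2
iteration 4: select AHR,GJ (d=15/2, Q=-13); attach at lengths (7/2, 4); label the merged cluster AGHJR
  updated: d(AGHJR,Y)=-1
iteration 5: select AGHJR,Y (d=-1); attach at lengths (-1/2, -1/2); label the merged cluster AGHJRY
final tree: (((A:3,(H:31/4,R:-23/4):9):7/2,(G:83/6,J:1/6):4):-1/2,Y:-1/2)
total length: 69/2

69/2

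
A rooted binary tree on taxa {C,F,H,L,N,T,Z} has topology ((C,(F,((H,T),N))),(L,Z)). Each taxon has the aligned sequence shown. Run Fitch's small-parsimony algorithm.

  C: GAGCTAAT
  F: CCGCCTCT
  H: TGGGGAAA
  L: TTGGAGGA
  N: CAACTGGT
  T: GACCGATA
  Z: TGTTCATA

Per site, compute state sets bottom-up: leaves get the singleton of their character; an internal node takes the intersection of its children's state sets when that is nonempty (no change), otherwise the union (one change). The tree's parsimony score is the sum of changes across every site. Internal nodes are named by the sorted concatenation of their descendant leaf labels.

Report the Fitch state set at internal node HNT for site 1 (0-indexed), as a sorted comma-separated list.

A

site 0, node HT: H={T} ∪ T={G} → {G,T} (+1)
site 0, node HNT: HT={G,T} ∪ N={C} → {C,G,T} (+1)
site 0, node FHNT: F={C} ∩ HNT={C,G,T} → {C} (+0)
site 0, node CFHNT: C={G} ∪ FHNT={C} → {C,G} (+1)
site 0, node LZ: L={T} ∩ Z={T} → {T} (+0)
site 0, node CFHLNTZ: CFHNT={C,G} ∪ LZ={T} → {C,G,T} (+1)
site 1, node HT: H={G} ∪ T={A} → {A,G} (+1)
site 1, node HNT: HT={A,G} ∩ N={A} → {A} (+0)
site 1, node FHNT: F={C} ∪ HNT={A} → {A,C} (+1)
site 1, node CFHNT: C={A} ∩ FHNT={A,C} → {A} (+0)
site 1, node LZ: L={T} ∪ Z={G} → {G,T} (+1)
site 1, node CFHLNTZ: CFHNT={A} ∪ LZ={G,T} → {A,G,T} (+1)
site 2, node HT: H={G} ∪ T={C} → {C,G} (+1)
site 2, node HNT: HT={C,G} ∪ N={A} → {A,C,G} (+1)
site 2, node FHNT: F={G} ∩ HNT={A,C,G} → {G} (+0)
site 2, node CFHNT: C={G} ∩ FHNT={G} → {G} (+0)
site 2, node LZ: L={G} ∪ Z={T} → {G,T} (+1)
site 2, node CFHLNTZ: CFHNT={G} ∩ LZ={G,T} → {G} (+0)
site 3, node HT: H={G} ∪ T={C} → {C,G} (+1)
site 3, node HNT: HT={C,G} ∩ N={C} → {C} (+0)
site 3, node FHNT: F={C} ∩ HNT={C} → {C} (+0)
site 3, node CFHNT: C={C} ∩ FHNT={C} → {C} (+0)
site 3, node LZ: L={G} ∪ Z={T} → {G,T} (+1)
site 3, node CFHLNTZ: CFHNT={C} ∪ LZ={G,T} → {C,G,T} (+1)
site 4, node HT: H={G} ∩ T={G} → {G} (+0)
site 4, node HNT: HT={G} ∪ N={T} → {G,T} (+1)
site 4, node FHNT: F={C} ∪ HNT={G,T} → {C,G,T} (+1)
site 4, node CFHNT: C={T} ∩ FHNT={C,G,T} → {T} (+0)
site 4, node LZ: L={A} ∪ Z={C} → {A,C} (+1)
site 4, node CFHLNTZ: CFHNT={T} ∪ LZ={A,C} → {A,C,T} (+1)
site 5, node HT: H={A} ∩ T={A} → {A} (+0)
site 5, node HNT: HT={A} ∪ N={G} → {A,G} (+1)
site 5, node FHNT: F={T} ∪ HNT={A,G} → {A,G,T} (+1)
site 5, node CFHNT: C={A} ∩ FHNT={A,G,T} → {A} (+0)
site 5, node LZ: L={G} ∪ Z={A} → {A,G} (+1)
site 5, node CFHLNTZ: CFHNT={A} ∩ LZ={A,G} → {A} (+0)
site 6, node HT: H={A} ∪ T={T} → {A,T} (+1)
site 6, node HNT: HT={A,T} ∪ N={G} → {A,G,T} (+1)
site 6, node FHNT: F={C} ∪ HNT={A,G,T} → {A,C,G,T} (+1)
site 6, node CFHNT: C={A} ∩ FHNT={A,C,G,T} → {A} (+0)
site 6, node LZ: L={G} ∪ Z={T} → {G,T} (+1)
site 6, node CFHLNTZ: CFHNT={A} ∪ LZ={G,T} → {A,G,T} (+1)
site 7, node HT: H={A} ∩ T={A} → {A} (+0)
site 7, node HNT: HT={A} ∪ N={T} → {A,T} (+1)
site 7, node FHNT: F={T} ∩ HNT={A,T} → {T} (+0)
site 7, node CFHNT: C={T} ∩ FHNT={T} → {T} (+0)
site 7, node LZ: L={A} ∩ Z={A} → {A} (+0)
site 7, node CFHLNTZ: CFHNT={T} ∪ LZ={A} → {A,T} (+1)
per-site changes: [4, 4, 3, 3, 4, 3, 5, 2]; total = 28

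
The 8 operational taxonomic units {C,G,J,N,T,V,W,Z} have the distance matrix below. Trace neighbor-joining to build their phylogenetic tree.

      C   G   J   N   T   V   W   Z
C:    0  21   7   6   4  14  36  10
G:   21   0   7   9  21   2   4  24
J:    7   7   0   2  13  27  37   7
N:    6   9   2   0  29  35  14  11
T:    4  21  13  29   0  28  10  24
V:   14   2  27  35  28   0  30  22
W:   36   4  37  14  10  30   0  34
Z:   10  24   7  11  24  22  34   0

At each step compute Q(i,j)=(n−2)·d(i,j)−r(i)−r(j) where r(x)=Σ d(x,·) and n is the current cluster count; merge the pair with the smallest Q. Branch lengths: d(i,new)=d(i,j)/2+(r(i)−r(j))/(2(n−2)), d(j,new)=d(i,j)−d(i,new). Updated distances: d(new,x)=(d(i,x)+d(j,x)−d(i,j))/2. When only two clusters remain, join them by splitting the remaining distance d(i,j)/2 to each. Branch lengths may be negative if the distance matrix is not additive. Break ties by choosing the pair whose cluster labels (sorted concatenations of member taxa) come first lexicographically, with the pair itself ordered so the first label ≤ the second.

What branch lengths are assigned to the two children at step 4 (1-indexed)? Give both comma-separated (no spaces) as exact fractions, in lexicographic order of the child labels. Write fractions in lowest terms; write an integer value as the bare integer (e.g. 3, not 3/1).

1. join G+V (d=2, Q=-234) ⇒ GV; edges |G|=-29/6, |V|=41/6
  updated: d(C,GV)=33/2, d(GV,J)=16, d(GV,N)=21, d(GV,T)=47/2, d(GV,W)=16, d(GV,Z)=22
2. join T+W (d=10, Q=-401/2) ⇒ TW; edges |T|=13/20, |W|=187/20
  updated: d(C,TW)=15, d(GV,TW)=59/4, d(J,TW)=20, d(N,TW)=33/2, d(TW,Z)=24
3. join GV+TW (d=59/4, Q=-243/2) ⇒ GTVW; edges |GV|=59/8, |TW|=59/8
  updated: d(C,GTVW)=67/8, d(GTVW,J)=85/8, d(GTVW,N)=91/8, d(GTVW,Z)=125/8
4. join C+GTVW (d=67/8, Q=-209/4) ⇒ CGTVW; edges |C|=7/4, |GTVW|=53/8
  updated: d(CGTVW,J)=37/8, d(CGTVW,N)=9/2, d(CGTVW,Z)=69/8
5. join CGTVW+Z (d=69/8, Q=-217/8) ⇒ CGTVWZ; edges |CGTVW|=67/32, |Z|=209/32
  updated: d(CGTVWZ,J)=3/2, d(CGTVWZ,N)=55/16
6. join CGTVWZ+J (d=3/2, Q=-111/16) ⇒ CGJTVWZ; edges |CGTVWZ|=47/32, |J|=1/32
  updated: d(CGJTVWZ,N)=63/32
7. join CGJTVWZ+N (d=63/32) ⇒ CGJNTVWZ; edges |CGJTVWZ|=63/64, |N|=63/64
final tree: ((((C:7/4,((G:-29/6,V:41/6):59/8,(T:13/20,W:187/20):59/8):53/8):67/32,Z:209/32):47/32,J:1/32):63/64,N:63/64)
total length: 1511/32

7/4,53/8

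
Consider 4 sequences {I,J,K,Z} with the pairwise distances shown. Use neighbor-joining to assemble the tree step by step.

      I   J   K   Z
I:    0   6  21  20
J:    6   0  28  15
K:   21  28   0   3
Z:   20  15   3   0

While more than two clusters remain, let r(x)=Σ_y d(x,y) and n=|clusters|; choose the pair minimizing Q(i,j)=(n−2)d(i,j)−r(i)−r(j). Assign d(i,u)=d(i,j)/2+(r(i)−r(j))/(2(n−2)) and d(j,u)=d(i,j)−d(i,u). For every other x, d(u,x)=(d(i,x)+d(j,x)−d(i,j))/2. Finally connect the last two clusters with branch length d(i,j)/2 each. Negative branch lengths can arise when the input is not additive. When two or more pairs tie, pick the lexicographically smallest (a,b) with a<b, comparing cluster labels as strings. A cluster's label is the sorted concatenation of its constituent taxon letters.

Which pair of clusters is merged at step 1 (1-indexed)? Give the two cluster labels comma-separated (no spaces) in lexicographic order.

1. join I+J (d=6, Q=-84) ⇒ IJ; edges |I|=5/2, |J|=7/2
  updated: d(IJ,K)=43/2, d(IJ,Z)=29/2
2. join IJ+K (d=43/2, Q=-39) ⇒ IJK; edges |IJ|=33/2, |K|=5
  updated: d(IJK,Z)=-2
3. join IJK+Z (d=-2) ⇒ IJKZ; edges |IJK|=-1, |Z|=-1
final tree: (((I:5/2,J:7/2):33/2,K:5):-1,Z:-1)
total length: 51/2

I,J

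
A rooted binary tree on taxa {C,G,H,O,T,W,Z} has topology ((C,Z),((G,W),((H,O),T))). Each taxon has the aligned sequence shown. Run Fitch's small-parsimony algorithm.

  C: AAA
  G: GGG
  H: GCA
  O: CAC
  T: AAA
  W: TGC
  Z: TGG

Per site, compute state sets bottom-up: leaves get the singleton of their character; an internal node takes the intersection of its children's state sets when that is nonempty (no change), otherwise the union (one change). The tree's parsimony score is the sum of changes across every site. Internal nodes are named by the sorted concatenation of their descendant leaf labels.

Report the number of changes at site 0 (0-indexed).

[col 0] CZ: children C:{A}, Z:{T} ∪→ {A,T}; cost 1
[col 0] GW: children G:{G}, W:{T} ∪→ {G,T}; cost 1
[col 0] HO: children H:{G}, O:{C} ∪→ {C,G}; cost 1
[col 0] HOT: children HO:{C,G}, T:{A} ∪→ {A,C,G}; cost 1
[col 0] GHOTW: children GW:{G,T}, HOT:{A,C,G} ∩→ {G}; cost 0
[col 0] CGHOTWZ: children CZ:{A,T}, GHOTW:{G} ∪→ {A,G,T}; cost 1
[col 1] CZ: children C:{A}, Z:{G} ∪→ {A,G}; cost 1
[col 1] GW: children G:{G}, W:{G} ∩→ {G}; cost 0
[col 1] HO: children H:{C}, O:{A} ∪→ {A,C}; cost 1
[col 1] HOT: children HO:{A,C}, T:{A} ∩→ {A}; cost 0
[col 1] GHOTW: children GW:{G}, HOT:{A} ∪→ {A,G}; cost 1
[col 1] CGHOTWZ: children CZ:{A,G}, GHOTW:{A,G} ∩→ {A,G}; cost 0
[col 2] CZ: children C:{A}, Z:{G} ∪→ {A,G}; cost 1
[col 2] GW: children G:{G}, W:{C} ∪→ {C,G}; cost 1
[col 2] HO: children H:{A}, O:{C} ∪→ {A,C}; cost 1
[col 2] HOT: children HO:{A,C}, T:{A} ∩→ {A}; cost 0
[col 2] GHOTW: children GW:{C,G}, HOT:{A} ∪→ {A,C,G}; cost 1
[col 2] CGHOTWZ: children CZ:{A,G}, GHOTW:{A,C,G} ∩→ {A,G}; cost 0
per-site changes: [5, 3, 4]; total = 12

5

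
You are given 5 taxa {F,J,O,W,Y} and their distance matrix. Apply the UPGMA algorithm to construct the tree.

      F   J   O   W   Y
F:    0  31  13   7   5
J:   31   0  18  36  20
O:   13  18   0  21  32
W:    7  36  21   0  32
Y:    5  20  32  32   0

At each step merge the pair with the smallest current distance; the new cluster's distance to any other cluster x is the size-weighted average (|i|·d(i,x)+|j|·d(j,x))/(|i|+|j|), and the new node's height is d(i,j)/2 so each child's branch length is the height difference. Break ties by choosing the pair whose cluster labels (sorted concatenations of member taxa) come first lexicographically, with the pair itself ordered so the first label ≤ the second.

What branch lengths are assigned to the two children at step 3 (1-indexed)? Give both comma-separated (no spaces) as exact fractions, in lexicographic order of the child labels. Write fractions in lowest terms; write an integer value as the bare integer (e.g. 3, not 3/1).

step 1: merge (F,Y) at d=5; branch lengths F→5/2, Y→5/2; new cluster FY
  updated: d(FY,J)=51/2, d(FY,O)=45/2, d(FY,W)=39/2
step 2: merge (J,O) at d=18; branch lengths J→9, O→9; new cluster JO
  updated: d(FY,JO)=24, d(JO,W)=57/2
step 3: merge (FY,W) at d=39/2; branch lengths FY→29/4, W→39/4; new cluster FWY
  updated: d(FWY,JO)=51/2
step 4: merge (FWY,JO) at d=51/2; branch lengths FWY→3, JO→15/4; new cluster FJOWY
final tree: (((F:5/2,Y:5/2):29/4,W:39/4):3,(J:9,O:9):15/4)
total length: 187/4

29/4,39/4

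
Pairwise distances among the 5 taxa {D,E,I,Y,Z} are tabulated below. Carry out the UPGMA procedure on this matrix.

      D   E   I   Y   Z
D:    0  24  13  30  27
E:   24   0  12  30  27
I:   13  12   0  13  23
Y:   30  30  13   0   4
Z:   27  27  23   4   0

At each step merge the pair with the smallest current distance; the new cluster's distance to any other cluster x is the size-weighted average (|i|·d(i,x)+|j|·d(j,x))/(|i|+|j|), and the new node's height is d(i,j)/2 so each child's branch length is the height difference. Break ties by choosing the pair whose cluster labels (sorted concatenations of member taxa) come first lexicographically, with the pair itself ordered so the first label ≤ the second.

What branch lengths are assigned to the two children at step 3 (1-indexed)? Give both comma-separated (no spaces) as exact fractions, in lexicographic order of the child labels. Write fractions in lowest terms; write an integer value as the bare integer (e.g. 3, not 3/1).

37/4,13/4

1. join Y+Z (d=4) ⇒ YZ; edges |Y|=2, |Z|=2
  updated: d(D,YZ)=57/2, d(E,YZ)=57/2, d(I,YZ)=18
2. join E+I (d=12) ⇒ EI; edges |E|=6, |I|=6
  updated: d(D,EI)=37/2, d(EI,YZ)=93/4
3. join D+EI (d=37/2) ⇒ DEI; edges |D|=37/4, |EI|=13/4
  updated: d(DEI,YZ)=25
4. join DEI+YZ (d=25) ⇒ DEIYZ; edges |DEI|=13/4, |YZ|=21/2
final tree: ((D:37/4,(E:6,I:6):13/4):13/4,(Y:2,Z:2):21/2)
total length: 169/4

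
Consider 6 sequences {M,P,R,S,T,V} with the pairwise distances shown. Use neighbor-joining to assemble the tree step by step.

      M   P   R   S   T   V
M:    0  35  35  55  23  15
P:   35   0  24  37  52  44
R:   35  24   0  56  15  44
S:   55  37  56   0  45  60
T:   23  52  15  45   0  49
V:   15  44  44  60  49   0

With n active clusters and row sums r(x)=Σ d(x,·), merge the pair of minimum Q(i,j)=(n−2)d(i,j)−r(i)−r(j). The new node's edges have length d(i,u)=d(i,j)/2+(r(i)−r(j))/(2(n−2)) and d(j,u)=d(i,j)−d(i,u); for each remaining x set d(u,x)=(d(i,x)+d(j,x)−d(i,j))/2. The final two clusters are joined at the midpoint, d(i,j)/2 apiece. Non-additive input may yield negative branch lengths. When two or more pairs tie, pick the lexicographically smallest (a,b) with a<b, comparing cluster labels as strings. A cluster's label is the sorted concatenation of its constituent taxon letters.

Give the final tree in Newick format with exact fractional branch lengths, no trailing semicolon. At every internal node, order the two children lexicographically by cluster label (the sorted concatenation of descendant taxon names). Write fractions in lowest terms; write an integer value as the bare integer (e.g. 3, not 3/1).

((((M:11/8,V:109/8):27/2,(R:21/4,T:39/4):37/4):9,P:87/8):209/16,S:209/16)

step 1: merge (M,V) at d=15, Q=-315; branch lengths M→11/8, V→109/8; new cluster MV
  updated: d(MV,P)=32, d(MV,R)=32, d(MV,S)=50, d(MV,T)=57/2
step 2: merge (R,T) at d=15, Q=-445/2; branch lengths R→21/4, T→39/4; new cluster RT
  updated: d(MV,RT)=91/4, d(P,RT)=61/2, d(RT,S)=43
step 3: merge (MV,RT) at d=91/4, Q=-311/2; branch lengths MV→27/2, RT→37/4; new cluster MRTV
  updated: d(MRTV,P)=159/8, d(MRTV,S)=281/8
step 4: merge (MRTV,P) at d=159/8, Q=-92; branch lengths MRTV→9, P→87/8; new cluster MPRTV
  updated: d(MPRTV,S)=209/8
step 5: merge (MPRTV,S) at d=209/8; branch lengths MPRTV→209/16, S→209/16; new cluster MPRSTV
final tree: ((((M:11/8,V:109/8):27/2,(R:21/4,T:39/4):37/4):9,P:87/8):209/16,S:209/16)
total length: 395/4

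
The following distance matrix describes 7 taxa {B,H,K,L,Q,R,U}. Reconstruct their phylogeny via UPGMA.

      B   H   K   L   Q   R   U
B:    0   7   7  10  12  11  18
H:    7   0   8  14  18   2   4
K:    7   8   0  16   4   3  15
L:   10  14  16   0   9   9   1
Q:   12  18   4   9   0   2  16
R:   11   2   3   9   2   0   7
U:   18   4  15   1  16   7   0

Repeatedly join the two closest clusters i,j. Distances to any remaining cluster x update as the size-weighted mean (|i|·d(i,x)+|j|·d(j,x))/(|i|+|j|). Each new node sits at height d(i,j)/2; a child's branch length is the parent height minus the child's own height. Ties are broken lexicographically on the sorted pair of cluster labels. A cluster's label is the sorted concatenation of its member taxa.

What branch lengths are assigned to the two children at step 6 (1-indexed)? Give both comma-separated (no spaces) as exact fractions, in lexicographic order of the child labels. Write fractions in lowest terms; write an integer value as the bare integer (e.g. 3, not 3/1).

51/40,27/5

1. join L+U (d=1) ⇒ LU; edges |L|=1/2, |U|=1/2
  updated: d(B,LU)=14, d(H,LU)=9, d(K,LU)=31/2, d(LU,Q)=25/2, d(LU,R)=8
2. join H+R (d=2) ⇒ HR; edges |H|=1, |R|=1
  updated: d(B,HR)=9, d(HR,K)=11/2, d(HR,LU)=17/2, d(HR,Q)=10
3. join K+Q (d=4) ⇒ KQ; edges |K|=2, |Q|=2
  updated: d(B,KQ)=19/2, d(HR,KQ)=31/4, d(KQ,LU)=14
4. join HR+KQ (d=31/4) ⇒ HKQR; edges |HR|=23/8, |KQ|=15/8
  updated: d(B,HKQR)=37/4, d(HKQR,LU)=45/4
5. join B+HKQR (d=37/4) ⇒ BHKQR; edges |B|=37/8, |HKQR|=3/4
  updated: d(BHKQR,LU)=59/5
6. join BHKQR+LU (d=59/5) ⇒ BHKLQRU; edges |BHKQR|=51/40, |LU|=27/5
final tree: ((B:37/8,((H:1,R:1):23/8,(K:2,Q:2):15/8):3/4):51/40,(L:1/2,U:1/2):27/5)
total length: 119/5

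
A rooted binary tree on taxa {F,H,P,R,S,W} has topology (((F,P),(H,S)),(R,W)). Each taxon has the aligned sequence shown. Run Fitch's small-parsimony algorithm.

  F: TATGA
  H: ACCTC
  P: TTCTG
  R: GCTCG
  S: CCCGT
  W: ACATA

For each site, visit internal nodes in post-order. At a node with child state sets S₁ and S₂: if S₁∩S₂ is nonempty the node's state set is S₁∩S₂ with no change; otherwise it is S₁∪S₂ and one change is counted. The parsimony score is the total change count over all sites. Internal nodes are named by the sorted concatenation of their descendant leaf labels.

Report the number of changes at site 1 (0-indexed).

[col 0] FP: children F:{T}, P:{T} ∩→ {T}; cost 0
[col 0] HS: children H:{A}, S:{C} ∪→ {A,C}; cost 1
[col 0] FHPS: children FP:{T}, HS:{A,C} ∪→ {A,C,T}; cost 1
[col 0] RW: children R:{G}, W:{A} ∪→ {A,G}; cost 1
[col 0] FHPRSW: children FHPS:{A,C,T}, RW:{A,G} ∩→ {A}; cost 0
[col 1] FP: children F:{A}, P:{T} ∪→ {A,T}; cost 1
[col 1] HS: children H:{C}, S:{C} ∩→ {C}; cost 0
[col 1] FHPS: children FP:{A,T}, HS:{C} ∪→ {A,C,T}; cost 1
[col 1] RW: children R:{C}, W:{C} ∩→ {C}; cost 0
[col 1] FHPRSW: children FHPS:{A,C,T}, RW:{C} ∩→ {C}; cost 0
[col 2] FP: children F:{T}, P:{C} ∪→ {C,T}; cost 1
[col 2] HS: children H:{C}, S:{C} ∩→ {C}; cost 0
[col 2] FHPS: children FP:{C,T}, HS:{C} ∩→ {C}; cost 0
[col 2] RW: children R:{T}, W:{A} ∪→ {A,T}; cost 1
[col 2] FHPRSW: children FHPS:{C}, RW:{A,T} ∪→ {A,C,T}; cost 1
[col 3] FP: children F:{G}, P:{T} ∪→ {G,T}; cost 1
[col 3] HS: children H:{T}, S:{G} ∪→ {G,T}; cost 1
[col 3] FHPS: children FP:{G,T}, HS:{G,T} ∩→ {G,T}; cost 0
[col 3] RW: children R:{C}, W:{T} ∪→ {C,T}; cost 1
[col 3] FHPRSW: children FHPS:{G,T}, RW:{C,T} ∩→ {T}; cost 0
[col 4] FP: children F:{A}, P:{G} ∪→ {A,G}; cost 1
[col 4] HS: children H:{C}, S:{T} ∪→ {C,T}; cost 1
[col 4] FHPS: children FP:{A,G}, HS:{C,T} ∪→ {A,C,G,T}; cost 1
[col 4] RW: children R:{G}, W:{A} ∪→ {A,G}; cost 1
[col 4] FHPRSW: children FHPS:{A,C,G,T}, RW:{A,G} ∩→ {A,G}; cost 0
per-site changes: [3, 2, 3, 3, 4]; total = 15

2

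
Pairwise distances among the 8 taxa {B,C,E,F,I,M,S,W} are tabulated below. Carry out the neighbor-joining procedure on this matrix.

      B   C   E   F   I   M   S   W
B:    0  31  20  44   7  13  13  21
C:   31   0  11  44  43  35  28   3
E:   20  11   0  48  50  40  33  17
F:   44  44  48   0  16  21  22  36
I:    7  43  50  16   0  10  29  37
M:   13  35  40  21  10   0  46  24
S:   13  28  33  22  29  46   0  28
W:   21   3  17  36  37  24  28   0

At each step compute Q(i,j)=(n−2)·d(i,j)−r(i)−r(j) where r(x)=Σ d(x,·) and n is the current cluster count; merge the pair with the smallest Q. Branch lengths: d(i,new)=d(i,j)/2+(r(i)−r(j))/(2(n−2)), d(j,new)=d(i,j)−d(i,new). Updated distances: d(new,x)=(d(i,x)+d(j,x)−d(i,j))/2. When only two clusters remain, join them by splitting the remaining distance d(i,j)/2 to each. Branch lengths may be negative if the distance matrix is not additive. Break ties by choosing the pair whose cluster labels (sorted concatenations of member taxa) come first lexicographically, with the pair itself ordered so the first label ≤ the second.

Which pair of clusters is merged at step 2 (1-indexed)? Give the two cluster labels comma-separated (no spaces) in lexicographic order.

1. join C+E (d=11, Q=-348) ⇒ CE; edges |C|=7/2, |E|=15/2
  updated: d(B,CE)=20, d(CE,F)=81/2, d(CE,I)=41, d(CE,M)=32, d(CE,S)=25, d(CE,W)=9/2
2. join CE+W (d=9/2, Q=-291) ⇒ CEW; edges |CE|=7/2, |W|=1
  updated: d(B,CEW)=73/4, d(CEW,F)=36, d(CEW,I)=147/4, d(CEW,M)=103/4, d(CEW,S)=97/4
3. join F+S (d=22, Q=-741/4) ⇒ FS; edges |F|=371/32, |S|=333/32
  updated: d(B,FS)=35/2, d(CEW,FS)=153/8, d(FS,I)=23/2, d(FS,M)=45/2
4. join CEW+FS (d=153/8, Q=-905/8) ⇒ CEFSW; edges |CEW|=231/16, |FS|=75/16
  updated: d(B,CEFSW)=133/16, d(CEFSW,I)=233/16, d(CEFSW,M)=233/16
5. join B+CEFSW (d=133/16, Q=-393/8) ⇒ BCEFSW; edges |B|=15/8, |CEFSW|=103/16
  updated: d(BCEFSW,I)=53/8, d(BCEFSW,M)=77/8
6. join BCEFSW+I (d=53/8, Q=-105/4) ⇒ BCEFISW; edges |BCEFSW|=25/8, |I|=7/2
  updated: d(BCEFISW,M)=13/2
7. join BCEFISW+M (d=13/2) ⇒ BCEFIMSW; edges |BCEFISW|=13/4, |M|=13/4
final tree: (((B:15/8,(((C:7/2,E:15/2):7/2,W:1):231/16,(F:371/32,S:333/32):75/16):103/16):25/8,I:7/2):13/4,M:13/4)
total length: 1249/16

CE,W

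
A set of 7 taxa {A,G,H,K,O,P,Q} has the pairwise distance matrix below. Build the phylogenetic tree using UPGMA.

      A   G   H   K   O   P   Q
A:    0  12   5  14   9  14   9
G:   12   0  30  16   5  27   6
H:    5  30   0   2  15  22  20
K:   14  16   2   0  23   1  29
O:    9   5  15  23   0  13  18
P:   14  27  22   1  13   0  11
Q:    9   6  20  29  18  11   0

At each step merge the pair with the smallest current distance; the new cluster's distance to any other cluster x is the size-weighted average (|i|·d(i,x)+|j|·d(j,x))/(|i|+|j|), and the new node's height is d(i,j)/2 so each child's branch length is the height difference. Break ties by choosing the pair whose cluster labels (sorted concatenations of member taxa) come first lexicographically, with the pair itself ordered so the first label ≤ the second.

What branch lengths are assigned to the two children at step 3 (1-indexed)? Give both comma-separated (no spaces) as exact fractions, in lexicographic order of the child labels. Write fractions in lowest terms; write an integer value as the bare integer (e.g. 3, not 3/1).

iteration 1: select K,P (d=1); attach at lengths (1/2, 1/2); label the merged cluster KP
  updated: d(A,KP)=14, d(G,KP)=43/2, d(H,KP)=12, d(KP,O)=18, d(KP,Q)=20
iteration 2: select A,H (d=5); attach at lengths (5/2, 5/2); label the merged cluster AH
  updated: d(AH,G)=21, d(AH,KP)=13, d(AH,O)=12, d(AH,Q)=29/2
iteration 3: select G,O (d=5); attach at lengths (5/2, 5/2); label the merged cluster GO
  updated: d(AH,GO)=33/2, d(GO,KP)=79/4, d(GO,Q)=12
iteration 4: select GO,Q (d=12); attach at lengths (7/2, 6); label the merged cluster GOQ
  updated: d(AH,GOQ)=95/6, d(GOQ,KP)=119/6
iteration 5: select AH,KP (d=13); attach at lengths (4, 6); label the merged cluster AHKP
  updated: d(AHKP,GOQ)=107/6
iteration 6: select AHKP,GOQ (d=107/6); attach at lengths (29/12, 35/12); label the merged cluster AGHKOPQ
final tree: (((A:5/2,H:5/2):4,(K:1/2,P:1/2):6):29/12,((G:5/2,O:5/2):7/2,Q:6):35/12)
total length: 215/6

5/2,5/2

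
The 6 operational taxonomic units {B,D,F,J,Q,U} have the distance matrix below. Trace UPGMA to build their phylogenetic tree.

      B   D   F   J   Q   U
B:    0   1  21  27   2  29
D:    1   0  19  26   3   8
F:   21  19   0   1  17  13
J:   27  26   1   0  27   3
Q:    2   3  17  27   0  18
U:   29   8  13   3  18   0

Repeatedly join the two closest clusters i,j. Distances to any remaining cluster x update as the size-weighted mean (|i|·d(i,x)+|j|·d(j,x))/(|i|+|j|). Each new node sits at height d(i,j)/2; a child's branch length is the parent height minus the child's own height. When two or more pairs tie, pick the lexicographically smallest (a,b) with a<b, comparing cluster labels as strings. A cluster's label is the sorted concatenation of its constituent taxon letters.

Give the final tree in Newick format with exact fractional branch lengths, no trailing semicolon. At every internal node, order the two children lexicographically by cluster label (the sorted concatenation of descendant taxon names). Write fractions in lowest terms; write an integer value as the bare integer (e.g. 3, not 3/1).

step 1: merge (B,D) at d=1; branch lengths B→1/2, D→1/2; new cluster BD
  updated: d(BD,F)=20, d(BD,J)=53/2, d(BD,Q)=5/2, d(BD,U)=37/2
step 2: merge (F,J) at d=1; branch lengths F→1/2, J→1/2; new cluster FJ
  updated: d(BD,FJ)=93/4, d(FJ,Q)=22, d(FJ,U)=8
step 3: merge (BD,Q) at d=5/2; branch lengths BD→3/4, Q→5/4; new cluster BDQ
  updated: d(BDQ,FJ)=137/6, d(BDQ,U)=55/3
step 4: merge (FJ,U) at d=8; branch lengths FJ→7/2, U→4; new cluster FJU
  updated: d(BDQ,FJU)=64/3
step 5: merge (BDQ,FJU) at d=64/3; branch lengths BDQ→113/12, FJU→20/3; new cluster BDFJQU
final tree: (((B:1/2,D:1/2):3/4,Q:5/4):113/12,((F:1/2,J:1/2):7/2,U:4):20/3)
total length: 331/12

(((B:1/2,D:1/2):3/4,Q:5/4):113/12,((F:1/2,J:1/2):7/2,U:4):20/3)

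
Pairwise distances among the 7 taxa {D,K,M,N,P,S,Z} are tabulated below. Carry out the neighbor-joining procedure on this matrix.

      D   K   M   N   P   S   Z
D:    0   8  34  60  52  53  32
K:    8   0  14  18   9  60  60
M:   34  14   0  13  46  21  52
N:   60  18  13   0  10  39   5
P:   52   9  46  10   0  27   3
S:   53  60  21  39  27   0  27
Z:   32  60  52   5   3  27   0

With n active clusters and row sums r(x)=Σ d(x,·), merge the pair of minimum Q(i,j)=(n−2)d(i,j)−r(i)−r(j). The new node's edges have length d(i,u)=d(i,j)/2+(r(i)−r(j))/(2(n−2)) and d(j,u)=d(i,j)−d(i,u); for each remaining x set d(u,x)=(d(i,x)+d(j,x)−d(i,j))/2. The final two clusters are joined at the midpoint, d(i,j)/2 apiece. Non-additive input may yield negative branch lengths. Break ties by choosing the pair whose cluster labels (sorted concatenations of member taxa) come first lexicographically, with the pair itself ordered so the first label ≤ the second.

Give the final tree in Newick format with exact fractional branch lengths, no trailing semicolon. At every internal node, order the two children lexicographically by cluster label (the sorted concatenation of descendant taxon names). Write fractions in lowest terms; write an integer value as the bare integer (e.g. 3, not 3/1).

((((((D:11,K:-3):13,M:7):43/4,S:16):345/32,N:75/32):117/32,P:45/32):51/64,Z:51/64)

step 1: merge (D,K) at d=8, Q=-368; branch lengths D→11, K→-3; new cluster DK
  updated: d(DK,M)=20, d(DK,N)=35, d(DK,P)=53/2, d(DK,S)=105/2, d(DK,Z)=42
step 2: merge (DK,M) at d=20, Q=-248; branch lengths DK→13, M→7; new cluster DKM
  updated: d(DKM,N)=14, d(DKM,P)=105/4, d(DKM,S)=107/4, d(DKM,Z)=37
step 3: merge (DKM,S) at d=107/4, Q=-287/2; branch lengths DKM→43/4, S→16; new cluster DKMS
  updated: d(DKMS,N)=105/8, d(DKMS,P)=53/4, d(DKMS,Z)=149/8
step 4: merge (DKMS,N) at d=105/8, Q=-375/8; branch lengths DKMS→345/32, N→75/32; new cluster DKMNS
  updated: d(DKMNS,P)=81/16, d(DKMNS,Z)=21/4
step 5: merge (DKMNS,P) at d=81/16, Q=-213/16; branch lengths DKMNS→117/32, P→45/32; new cluster DKMNPS
  updated: d(DKMNPS,Z)=51/32
step 6: merge (DKMNPS,Z) at d=51/32; branch lengths DKMNPS→51/64, Z→51/64; new cluster DKMNPSZ
final tree: ((((((D:11,K:-3):13,M:7):43/4,S:16):345/32,N:75/32):117/32,P:45/32):51/64,Z:51/64)
total length: 2385/32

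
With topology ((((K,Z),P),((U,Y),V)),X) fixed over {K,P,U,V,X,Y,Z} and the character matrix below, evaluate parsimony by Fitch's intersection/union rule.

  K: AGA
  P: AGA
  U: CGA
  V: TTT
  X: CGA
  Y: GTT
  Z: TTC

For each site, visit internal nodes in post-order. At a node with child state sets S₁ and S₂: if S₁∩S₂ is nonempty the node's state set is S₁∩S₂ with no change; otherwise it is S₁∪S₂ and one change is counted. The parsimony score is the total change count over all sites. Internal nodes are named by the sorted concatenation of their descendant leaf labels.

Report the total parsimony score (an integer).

KZ@0: {A} ∪ {T} = {A,T} (union, +1)
KPZ@0: {A,T} ∩ {A} = {A} (intersection, +0)
UY@0: {C} ∪ {G} = {C,G} (union, +1)
UVY@0: {C,G} ∪ {T} = {C,G,T} (union, +1)
KPUVYZ@0: {A} ∪ {C,G,T} = {A,C,G,T} (union, +1)
KPUVXYZ@0: {A,C,G,T} ∩ {C} = {C} (intersection, +0)
KZ@1: {G} ∪ {T} = {G,T} (union, +1)
KPZ@1: {G,T} ∩ {G} = {G} (intersection, +0)
UY@1: {G} ∪ {T} = {G,T} (union, +1)
UVY@1: {G,T} ∩ {T} = {T} (intersection, +0)
KPUVYZ@1: {G} ∪ {T} = {G,T} (union, +1)
KPUVXYZ@1: {G,T} ∩ {G} = {G} (intersection, +0)
KZ@2: {A} ∪ {C} = {A,C} (union, +1)
KPZ@2: {A,C} ∩ {A} = {A} (intersection, +0)
UY@2: {A} ∪ {T} = {A,T} (union, +1)
UVY@2: {A,T} ∩ {T} = {T} (intersection, +0)
KPUVYZ@2: {A} ∪ {T} = {A,T} (union, +1)
KPUVXYZ@2: {A,T} ∩ {A} = {A} (intersection, +0)
per-site changes: [4, 3, 3]; total = 10

10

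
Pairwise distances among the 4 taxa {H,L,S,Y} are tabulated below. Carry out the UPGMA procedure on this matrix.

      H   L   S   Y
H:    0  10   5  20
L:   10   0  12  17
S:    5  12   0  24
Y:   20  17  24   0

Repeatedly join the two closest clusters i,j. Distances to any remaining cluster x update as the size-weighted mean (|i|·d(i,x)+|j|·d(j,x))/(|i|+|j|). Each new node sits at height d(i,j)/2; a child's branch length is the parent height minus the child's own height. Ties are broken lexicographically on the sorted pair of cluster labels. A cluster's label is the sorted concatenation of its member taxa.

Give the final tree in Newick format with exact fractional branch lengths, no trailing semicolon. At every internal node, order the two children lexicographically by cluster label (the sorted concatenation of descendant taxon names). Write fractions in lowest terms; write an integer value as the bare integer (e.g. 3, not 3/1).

(((H:5/2,S:5/2):3,L:11/2):14/3,Y:61/6)

1. join H+S (d=5) ⇒ HS; edges |H|=5/2, |S|=5/2
  updated: d(HS,L)=11, d(HS,Y)=22
2. join HS+L (d=11) ⇒ HLS; edges |HS|=3, |L|=11/2
  updated: d(HLS,Y)=61/3
3. join HLS+Y (d=61/3) ⇒ HLSY; edges |HLS|=14/3, |Y|=61/6
final tree: (((H:5/2,S:5/2):3,L:11/2):14/3,Y:61/6)
total length: 85/3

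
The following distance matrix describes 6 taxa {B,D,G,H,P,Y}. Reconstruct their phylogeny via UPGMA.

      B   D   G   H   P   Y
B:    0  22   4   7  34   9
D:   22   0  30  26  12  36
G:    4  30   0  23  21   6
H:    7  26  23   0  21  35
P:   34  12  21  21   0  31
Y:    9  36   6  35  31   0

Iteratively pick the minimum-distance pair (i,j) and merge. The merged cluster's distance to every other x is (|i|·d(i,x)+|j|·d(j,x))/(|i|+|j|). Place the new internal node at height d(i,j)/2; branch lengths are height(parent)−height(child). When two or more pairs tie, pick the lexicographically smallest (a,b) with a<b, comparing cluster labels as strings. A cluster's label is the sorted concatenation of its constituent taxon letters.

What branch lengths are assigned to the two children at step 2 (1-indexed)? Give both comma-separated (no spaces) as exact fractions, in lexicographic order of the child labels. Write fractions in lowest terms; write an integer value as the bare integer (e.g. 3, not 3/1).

iteration 1: select B,G (d=4); attach at lengths (2, 2); label the merged cluster BG
  updated: d(BG,D)=26, d(BG,H)=15, d(BG,P)=55/2, d(BG,Y)=15/2
iteration 2: select BG,Y (d=15/2); attach at lengths (7/4, 15/4); label the merged cluster BGY
  updated: d(BGY,D)=88/3, d(BGY,H)=65/3, d(BGY,P)=86/3
iteration 3: select D,P (d=12); attach at lengths (6, 6); label the merged cluster DP
  updated: d(BGY,DP)=29, d(DP,H)=47/2
iteration 4: select BGY,H (d=65/3); attach at lengths (85/12, 65/6); label the merged cluster BGHY
  updated: d(BGHY,DP)=221/8
iteration 5: select BGHY,DP (d=221/8); attach at lengths (143/48, 125/16); label the merged cluster BDGHPY
final tree: ((((B:2,G:2):7/4,Y:15/4):85/12,H:65/6):143/48,(D:6,P:6):125/16)
total length: 1205/24

7/4,15/4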